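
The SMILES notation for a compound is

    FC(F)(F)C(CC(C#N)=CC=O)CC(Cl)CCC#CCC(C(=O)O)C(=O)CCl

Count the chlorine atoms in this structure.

Scan the SMILES for Cl atoms (remember two-letter symbols like Cl and Br are single atoms).
Chlorine count: 2.

2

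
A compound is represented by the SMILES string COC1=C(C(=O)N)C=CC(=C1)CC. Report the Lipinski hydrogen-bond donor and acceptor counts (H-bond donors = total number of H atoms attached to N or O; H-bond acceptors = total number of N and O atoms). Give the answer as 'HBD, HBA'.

Donors: find every N or O and count the H atoms it carries.
  atom 2 (O): bond orders sum to 2 → 0 H
  atom 6 (O): bond orders sum to 2 → 0 H
  atom 7 (N): bond orders sum to 1 → 2 H
Lipinski HBD = 2.
Acceptors: N atoms = 1, O atoms = 2 → HBA = 3.

2, 3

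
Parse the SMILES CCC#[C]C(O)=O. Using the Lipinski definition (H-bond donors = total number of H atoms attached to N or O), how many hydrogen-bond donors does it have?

Donors: find every N or O and count the H atoms it carries.
  atom 6 (O): bond orders sum to 1 → 1 H
  atom 7 (O): bond orders sum to 2 → 0 H
Lipinski HBD = 1.

1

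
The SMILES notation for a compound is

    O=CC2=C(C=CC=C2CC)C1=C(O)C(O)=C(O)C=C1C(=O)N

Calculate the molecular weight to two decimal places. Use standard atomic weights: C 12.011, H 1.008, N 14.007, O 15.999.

301.30 g/mol

First, the molecular formula is C16H15NO5 (counting implicit H from valence).
  C: 16 × 12.011 = 192.176
  H: 15 × 1.008 = 15.120
  N: 1 × 14.007 = 14.007
  O: 5 × 15.999 = 79.995
Sum: 16×12.011 + 15×1.008 + 1×14.007 + 5×15.999 = 301.298 → 301.30 g/mol.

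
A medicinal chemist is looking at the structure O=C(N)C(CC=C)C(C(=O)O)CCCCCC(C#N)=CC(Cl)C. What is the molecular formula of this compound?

Walk through each heavy atom and fill implicit hydrogens from standard valence (C 4, N 3, O 2, S 2, halogen 1):
  atom 1: O, bond orders sum to 2 (valence 2) → 0 H
  atom 2: C, bond orders sum to 4 (valence 4) → 0 H
  atom 3: N, bond orders sum to 1 (valence 3) → 2 H
  atom 4: C, bond orders sum to 3 (valence 4) → 1 H
  atom 5: C, bond orders sum to 2 (valence 4) → 2 H
  atom 6: C, bond orders sum to 3 (valence 4) → 1 H
  atom 7: C, bond orders sum to 2 (valence 4) → 2 H
  atom 8: C, bond orders sum to 3 (valence 4) → 1 H
  atom 9: C, bond orders sum to 4 (valence 4) → 0 H
  atom 10: O, bond orders sum to 2 (valence 2) → 0 H
  atom 11: O, bond orders sum to 1 (valence 2) → 1 H
  atom 12: C, bond orders sum to 2 (valence 4) → 2 H
  atom 13: C, bond orders sum to 2 (valence 4) → 2 H
  atom 14: C, bond orders sum to 2 (valence 4) → 2 H
  atom 15: C, bond orders sum to 2 (valence 4) → 2 H
  atom 16: C, bond orders sum to 2 (valence 4) → 2 H
  atom 17: C, bond orders sum to 4 (valence 4) → 0 H
  atom 18: C, bond orders sum to 4 (valence 4) → 0 H
  atom 19: N, bond orders sum to 3 (valence 3) → 0 H
  atom 20: C, bond orders sum to 3 (valence 4) → 1 H
  atom 21: C, bond orders sum to 3 (valence 4) → 1 H
  atom 22: Cl (halogen, monovalent) → 0 H
  atom 23: C, bond orders sum to 1 (valence 4) → 3 H
Totals → C:17, H:25, Cl:1, N:2, O:3.

C17H25ClN2O3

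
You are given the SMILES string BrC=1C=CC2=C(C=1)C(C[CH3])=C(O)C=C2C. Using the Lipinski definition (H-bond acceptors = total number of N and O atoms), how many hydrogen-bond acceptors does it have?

N atoms: 0; O atoms: 1.
Lipinski HBA = 0 + 1 = 1.

1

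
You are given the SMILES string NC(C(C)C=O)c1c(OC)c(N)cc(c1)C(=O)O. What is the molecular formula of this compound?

C12H16N2O4

Walk through each heavy atom and fill implicit hydrogens from standard valence (C 4, N 3, O 2, S 2, halogen 1); for lowercase aromatic atoms, an aromatic c carries 1 H when it has two neighbours and 0 H with three, and aromatic n carries 0 H:
  atom 1: N, bond orders sum to 1 (valence 3) → 2 H
  atom 2: C, bond orders sum to 3 (valence 4) → 1 H
  atom 3: C, bond orders sum to 3 (valence 4) → 1 H
  atom 4: C, bond orders sum to 1 (valence 4) → 3 H
  atom 5: C, bond orders sum to 3 (valence 4) → 1 H
  atom 6: O, bond orders sum to 2 (valence 2) → 0 H
  atom 7: aromatic c, 3 neighbours → 0 H
  atom 8: aromatic c, 3 neighbours → 0 H
  atom 9: O, bond orders sum to 2 (valence 2) → 0 H
  atom 10: C, bond orders sum to 1 (valence 4) → 3 H
  atom 11: aromatic c, 3 neighbours → 0 H
  atom 12: N, bond orders sum to 1 (valence 3) → 2 H
  atom 13: aromatic c, 2 neighbours → 1 H
  atom 14: aromatic c, 3 neighbours → 0 H
  atom 15: aromatic c, 2 neighbours → 1 H
  atom 16: C, bond orders sum to 4 (valence 4) → 0 H
  atom 17: O, bond orders sum to 2 (valence 2) → 0 H
  atom 18: O, bond orders sum to 1 (valence 2) → 1 H
Totals → C:12, H:16, N:2, O:4.
In Hill order: C12H16N2O4.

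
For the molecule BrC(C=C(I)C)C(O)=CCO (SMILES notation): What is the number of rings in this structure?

In SMILES, each pair of matching ring-closure digits denotes one ring-closing bond; the number of such bonds equals the number of independent rings.
Ring-closure bonds here: 0.

0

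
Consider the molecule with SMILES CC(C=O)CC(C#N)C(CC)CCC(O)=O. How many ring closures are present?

In SMILES, each pair of matching ring-closure digits denotes one ring-closing bond; the number of such bonds equals the number of independent rings.
Ring-closure bonds here: 0.

0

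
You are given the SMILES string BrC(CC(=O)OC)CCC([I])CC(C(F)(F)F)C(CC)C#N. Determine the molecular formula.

Walk through each heavy atom and fill implicit hydrogens from standard valence (C 4, N 3, O 2, S 2, halogen 1):
  atom 1: Br (halogen, monovalent) → 0 H
  atom 2: C, bond orders sum to 3 (valence 4) → 1 H
  atom 3: C, bond orders sum to 2 (valence 4) → 2 H
  atom 4: C, bond orders sum to 4 (valence 4) → 0 H
  atom 5: O, bond orders sum to 2 (valence 2) → 0 H
  atom 6: O, bond orders sum to 2 (valence 2) → 0 H
  atom 7: C, bond orders sum to 1 (valence 4) → 3 H
  atom 8: C, bond orders sum to 2 (valence 4) → 2 H
  atom 9: C, bond orders sum to 2 (valence 4) → 2 H
  atom 10: C, bond orders sum to 3 (valence 4) → 1 H
  atom 11: I with explicit H count 0
  atom 12: C, bond orders sum to 2 (valence 4) → 2 H
  atom 13: C, bond orders sum to 3 (valence 4) → 1 H
  atom 14: C, bond orders sum to 4 (valence 4) → 0 H
  atom 15: F (halogen, monovalent) → 0 H
  atom 16: F (halogen, monovalent) → 0 H
  atom 17: F (halogen, monovalent) → 0 H
  atom 18: C, bond orders sum to 3 (valence 4) → 1 H
  atom 19: C, bond orders sum to 2 (valence 4) → 2 H
  atom 20: C, bond orders sum to 1 (valence 4) → 3 H
  atom 21: C, bond orders sum to 4 (valence 4) → 0 H
  atom 22: N, bond orders sum to 3 (valence 3) → 0 H
Totals → C:14, H:20, Br:1, F:3, I:1, N:1, O:2.
In Hill order: C14H20BrF3INO2.

C14H20BrF3INO2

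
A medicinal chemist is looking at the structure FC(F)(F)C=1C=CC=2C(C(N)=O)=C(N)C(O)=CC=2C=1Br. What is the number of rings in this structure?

2

In SMILES, each pair of matching ring-closure digits denotes one ring-closing bond; the number of such bonds equals the number of independent rings.
Ring-closure bonds here: 2.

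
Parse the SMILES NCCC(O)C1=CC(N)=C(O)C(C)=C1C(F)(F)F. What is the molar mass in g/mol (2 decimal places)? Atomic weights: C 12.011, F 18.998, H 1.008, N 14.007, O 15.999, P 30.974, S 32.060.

First, the molecular formula is C11H15F3N2O2 (counting implicit H from valence).
  C: 11 × 12.011 = 132.121
  F: 3 × 18.998 = 56.994
  H: 15 × 1.008 = 15.120
  N: 2 × 14.007 = 28.014
  O: 2 × 15.999 = 31.998
Sum: 11×12.011 + 3×18.998 + 15×1.008 + 2×14.007 + 2×15.999 = 264.247 → 264.25 g/mol.

264.25 g/mol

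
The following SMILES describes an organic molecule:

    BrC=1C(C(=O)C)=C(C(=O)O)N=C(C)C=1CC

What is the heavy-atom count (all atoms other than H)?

Every atom symbol written in the SMILES (organic subset) is one heavy atom; implicit H are not written.
Heavy atoms by element → Br:1, C:11, N:1, O:3.
Total: 16.

16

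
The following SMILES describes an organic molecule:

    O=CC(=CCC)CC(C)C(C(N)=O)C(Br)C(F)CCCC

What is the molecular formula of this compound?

C16H27BrFNO2

Walk through each heavy atom and fill implicit hydrogens from standard valence (C 4, N 3, O 2, S 2, halogen 1):
  atom 1: O, bond orders sum to 2 (valence 2) → 0 H
  atom 2: C, bond orders sum to 3 (valence 4) → 1 H
  atom 3: C, bond orders sum to 4 (valence 4) → 0 H
  atom 4: C, bond orders sum to 3 (valence 4) → 1 H
  atom 5: C, bond orders sum to 2 (valence 4) → 2 H
  atom 6: C, bond orders sum to 1 (valence 4) → 3 H
  atom 7: C, bond orders sum to 2 (valence 4) → 2 H
  atom 8: C, bond orders sum to 3 (valence 4) → 1 H
  atom 9: C, bond orders sum to 1 (valence 4) → 3 H
  atom 10: C, bond orders sum to 3 (valence 4) → 1 H
  atom 11: C, bond orders sum to 4 (valence 4) → 0 H
  atom 12: N, bond orders sum to 1 (valence 3) → 2 H
  atom 13: O, bond orders sum to 2 (valence 2) → 0 H
  atom 14: C, bond orders sum to 3 (valence 4) → 1 H
  atom 15: Br (halogen, monovalent) → 0 H
  atom 16: C, bond orders sum to 3 (valence 4) → 1 H
  atom 17: F (halogen, monovalent) → 0 H
  atom 18: C, bond orders sum to 2 (valence 4) → 2 H
  atom 19: C, bond orders sum to 2 (valence 4) → 2 H
  atom 20: C, bond orders sum to 2 (valence 4) → 2 H
  atom 21: C, bond orders sum to 1 (valence 4) → 3 H
Totals → C:16, H:27, Br:1, F:1, N:1, O:2.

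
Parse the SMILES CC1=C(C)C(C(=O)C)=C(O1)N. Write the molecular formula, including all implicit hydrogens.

Walk through each heavy atom and fill implicit hydrogens from standard valence (C 4, N 3, O 2, S 2, halogen 1):
  atom 1: C, bond orders sum to 1 (valence 4) → 3 H
  atom 2: C, bond orders sum to 4 (valence 4) → 0 H
  atom 3: C, bond orders sum to 4 (valence 4) → 0 H
  atom 4: C, bond orders sum to 1 (valence 4) → 3 H
  atom 5: C, bond orders sum to 4 (valence 4) → 0 H
  atom 6: C, bond orders sum to 4 (valence 4) → 0 H
  atom 7: O, bond orders sum to 2 (valence 2) → 0 H
  atom 8: C, bond orders sum to 1 (valence 4) → 3 H
  atom 9: C, bond orders sum to 4 (valence 4) → 0 H
  atom 10: O, bond orders sum to 2 (valence 2) → 0 H
  atom 11: N, bond orders sum to 1 (valence 3) → 2 H
Totals → C:8, H:11, N:1, O:2.

C8H11NO2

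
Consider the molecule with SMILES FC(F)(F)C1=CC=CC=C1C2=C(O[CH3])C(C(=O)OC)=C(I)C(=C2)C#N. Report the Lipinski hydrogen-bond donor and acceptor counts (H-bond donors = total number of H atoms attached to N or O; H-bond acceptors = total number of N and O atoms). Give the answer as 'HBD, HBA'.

Donors: find every N or O and count the H atoms it carries.
  atom 13 (O): bond orders sum to 2 → 0 H
  atom 17 (O): bond orders sum to 2 → 0 H
  atom 18 (O): bond orders sum to 2 → 0 H
  atom 25 (N): bond orders sum to 3 → 0 H
Lipinski HBD = 0.
Acceptors: N atoms = 1, O atoms = 3 → HBA = 4.

0, 4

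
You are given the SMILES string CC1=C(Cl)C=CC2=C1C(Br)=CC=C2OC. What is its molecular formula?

Walk through each heavy atom and fill implicit hydrogens from standard valence (C 4, N 3, O 2, S 2, halogen 1):
  atom 1: C, bond orders sum to 1 (valence 4) → 3 H
  atom 2: C, bond orders sum to 4 (valence 4) → 0 H
  atom 3: C, bond orders sum to 4 (valence 4) → 0 H
  atom 4: Cl (halogen, monovalent) → 0 H
  atom 5: C, bond orders sum to 3 (valence 4) → 1 H
  atom 6: C, bond orders sum to 3 (valence 4) → 1 H
  atom 7: C, bond orders sum to 4 (valence 4) → 0 H
  atom 8: C, bond orders sum to 4 (valence 4) → 0 H
  atom 9: C, bond orders sum to 4 (valence 4) → 0 H
  atom 10: Br (halogen, monovalent) → 0 H
  atom 11: C, bond orders sum to 3 (valence 4) → 1 H
  atom 12: C, bond orders sum to 3 (valence 4) → 1 H
  atom 13: C, bond orders sum to 4 (valence 4) → 0 H
  atom 14: O, bond orders sum to 2 (valence 2) → 0 H
  atom 15: C, bond orders sum to 1 (valence 4) → 3 H
Totals → C:12, H:10, Br:1, Cl:1, O:1.
In Hill order: C12H10BrClO.

C12H10BrClO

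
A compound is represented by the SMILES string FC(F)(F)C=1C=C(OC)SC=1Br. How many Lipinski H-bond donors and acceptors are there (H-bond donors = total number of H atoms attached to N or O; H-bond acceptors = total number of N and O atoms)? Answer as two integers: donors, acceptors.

Donors: find every N or O and count the H atoms it carries.
  atom 8 (O): bond orders sum to 2 → 0 H
Lipinski HBD = 0.
Acceptors: N atoms = 0, O atoms = 1 → HBA = 1.

0, 1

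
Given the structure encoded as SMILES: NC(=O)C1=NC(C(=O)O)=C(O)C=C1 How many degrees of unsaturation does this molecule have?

Degree of unsaturation = (number of rings) + (number of π bonds).
Ring closures in the SMILES: 1.
π bonds: 5 double bonds (each 1 DoU) → 5 DoU from unsaturation.
Total DoU = 1 + 5 = 6.

6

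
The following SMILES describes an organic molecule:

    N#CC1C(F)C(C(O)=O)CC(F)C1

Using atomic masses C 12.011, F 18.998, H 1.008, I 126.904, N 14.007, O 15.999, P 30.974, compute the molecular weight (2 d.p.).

189.16 g/mol

First, the molecular formula is C8H9F2NO2 (counting implicit H from valence).
  C: 8 × 12.011 = 96.088
  F: 2 × 18.998 = 37.996
  H: 9 × 1.008 = 9.072
  N: 1 × 14.007 = 14.007
  O: 2 × 15.999 = 31.998
Sum: 8×12.011 + 2×18.998 + 9×1.008 + 1×14.007 + 2×15.999 = 189.161 → 189.16 g/mol.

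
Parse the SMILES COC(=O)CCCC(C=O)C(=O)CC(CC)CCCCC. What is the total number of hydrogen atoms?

Walk through each heavy atom and fill implicit hydrogens from standard valence (C 4, N 3, O 2, S 2, halogen 1):
  atom 1: C, bond orders sum to 1 (valence 4) → 3 H
  atom 2: O, bond orders sum to 2 (valence 2) → 0 H
  atom 3: C, bond orders sum to 4 (valence 4) → 0 H
  atom 4: O, bond orders sum to 2 (valence 2) → 0 H
  atom 5: C, bond orders sum to 2 (valence 4) → 2 H
  atom 6: C, bond orders sum to 2 (valence 4) → 2 H
  atom 7: C, bond orders sum to 2 (valence 4) → 2 H
  atom 8: C, bond orders sum to 3 (valence 4) → 1 H
  atom 9: C, bond orders sum to 3 (valence 4) → 1 H
  atom 10: O, bond orders sum to 2 (valence 2) → 0 H
  atom 11: C, bond orders sum to 4 (valence 4) → 0 H
  atom 12: O, bond orders sum to 2 (valence 2) → 0 H
  atom 13: C, bond orders sum to 2 (valence 4) → 2 H
  atom 14: C, bond orders sum to 3 (valence 4) → 1 H
  atom 15: C, bond orders sum to 2 (valence 4) → 2 H
  atom 16: C, bond orders sum to 1 (valence 4) → 3 H
  atom 17: C, bond orders sum to 2 (valence 4) → 2 H
  atom 18: C, bond orders sum to 2 (valence 4) → 2 H
  atom 19: C, bond orders sum to 2 (valence 4) → 2 H
  atom 20: C, bond orders sum to 2 (valence 4) → 2 H
  atom 21: C, bond orders sum to 1 (valence 4) → 3 H
Total hydrogens: 30.

30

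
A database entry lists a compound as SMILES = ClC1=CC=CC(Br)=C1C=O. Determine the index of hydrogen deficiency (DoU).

Molecular formula: C7H4BrClO.
DoU = (2C + 2 + N − H − X) / 2, where X is the halogen count and O/S are ignored.
    = (2·7 + 2 + 0 − 4 − 2) / 2 = 10 / 2 = 5.

5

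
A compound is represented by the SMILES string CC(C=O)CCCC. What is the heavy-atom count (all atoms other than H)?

Every atom symbol written in the SMILES (organic subset) is one heavy atom; implicit H are not written.
Heavy atoms by element → C:7, O:1.
Total: 8.

8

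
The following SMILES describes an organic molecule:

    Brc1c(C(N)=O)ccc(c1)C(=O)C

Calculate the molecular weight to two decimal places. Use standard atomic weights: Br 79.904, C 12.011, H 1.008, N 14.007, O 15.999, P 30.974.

242.07 g/mol

First, the molecular formula is C9H8BrNO2 (counting implicit H from valence).
  Br: 1 × 79.904 = 79.904
  C: 9 × 12.011 = 108.099
  H: 8 × 1.008 = 8.064
  N: 1 × 14.007 = 14.007
  O: 2 × 15.999 = 31.998
Sum: 1×79.904 + 9×12.011 + 8×1.008 + 1×14.007 + 2×15.999 = 242.072 → 242.07 g/mol.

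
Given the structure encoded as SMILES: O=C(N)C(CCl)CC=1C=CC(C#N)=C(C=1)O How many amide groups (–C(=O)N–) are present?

The amide motif appears at heavy-atom position 2 in the SMILES.
Other groups present: 1 hydroxyl, 1 nitrile.
Amide count: 1.

1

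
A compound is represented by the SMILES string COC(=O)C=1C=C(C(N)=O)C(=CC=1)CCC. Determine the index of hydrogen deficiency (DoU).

Degree of unsaturation = (number of rings) + (number of π bonds).
Ring closures in the SMILES: 1.
π bonds: 5 double bonds (each 1 DoU) → 5 DoU from unsaturation.
Total DoU = 1 + 5 = 6.

6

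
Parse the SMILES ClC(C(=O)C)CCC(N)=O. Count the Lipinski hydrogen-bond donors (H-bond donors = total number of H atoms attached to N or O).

2

Donors: find every N or O and count the H atoms it carries.
  atom 4 (O): bond orders sum to 2 → 0 H
  atom 9 (N): bond orders sum to 1 → 2 H
  atom 10 (O): bond orders sum to 2 → 0 H
Lipinski HBD = 2.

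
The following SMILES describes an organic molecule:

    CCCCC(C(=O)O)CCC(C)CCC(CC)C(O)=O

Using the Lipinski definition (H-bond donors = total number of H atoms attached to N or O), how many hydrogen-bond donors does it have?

2

Donors: find every N or O and count the H atoms it carries.
  atom 7 (O): bond orders sum to 2 → 0 H
  atom 8 (O): bond orders sum to 1 → 1 H
  atom 19 (O): bond orders sum to 1 → 1 H
  atom 20 (O): bond orders sum to 2 → 0 H
Lipinski HBD = 2.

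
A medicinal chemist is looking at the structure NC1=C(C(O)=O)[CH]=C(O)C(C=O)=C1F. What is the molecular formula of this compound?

C8H6FNO4

Walk through each heavy atom and fill implicit hydrogens from standard valence (C 4, N 3, O 2, S 2, halogen 1):
  atom 1: N, bond orders sum to 1 (valence 3) → 2 H
  atom 2: C, bond orders sum to 4 (valence 4) → 0 H
  atom 3: C, bond orders sum to 4 (valence 4) → 0 H
  atom 4: C, bond orders sum to 4 (valence 4) → 0 H
  atom 5: O, bond orders sum to 1 (valence 2) → 1 H
  atom 6: O, bond orders sum to 2 (valence 2) → 0 H
  atom 7: C with explicit H count 1
  atom 8: C, bond orders sum to 4 (valence 4) → 0 H
  atom 9: O, bond orders sum to 1 (valence 2) → 1 H
  atom 10: C, bond orders sum to 4 (valence 4) → 0 H
  atom 11: C, bond orders sum to 3 (valence 4) → 1 H
  atom 12: O, bond orders sum to 2 (valence 2) → 0 H
  atom 13: C, bond orders sum to 4 (valence 4) → 0 H
  atom 14: F (halogen, monovalent) → 0 H
Totals → C:8, H:6, F:1, N:1, O:4.
In Hill order: C8H6FNO4.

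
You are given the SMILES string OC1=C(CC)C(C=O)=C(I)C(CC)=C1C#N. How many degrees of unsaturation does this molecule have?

Molecular formula: C12H12INO2.
DoU = (2C + 2 + N − H − X) / 2, where X is the halogen count and O/S are ignored.
    = (2·12 + 2 + 1 − 12 − 1) / 2 = 14 / 2 = 7.

7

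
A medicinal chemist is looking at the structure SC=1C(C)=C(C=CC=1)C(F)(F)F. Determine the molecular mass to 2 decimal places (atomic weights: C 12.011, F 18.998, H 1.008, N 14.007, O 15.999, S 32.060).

First, the molecular formula is C8H7F3S (counting implicit H from valence).
  C: 8 × 12.011 = 96.088
  F: 3 × 18.998 = 56.994
  H: 7 × 1.008 = 7.056
  S: 1 × 32.060 = 32.060
Sum: 8×12.011 + 3×18.998 + 7×1.008 + 1×32.060 = 192.198 → 192.20 g/mol.

192.20 g/mol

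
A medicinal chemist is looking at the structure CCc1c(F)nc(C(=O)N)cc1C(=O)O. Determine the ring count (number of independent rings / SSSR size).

1

In SMILES, each pair of matching ring-closure digits denotes one ring-closing bond; the number of such bonds equals the number of independent rings.
Ring-closure bonds here: 1.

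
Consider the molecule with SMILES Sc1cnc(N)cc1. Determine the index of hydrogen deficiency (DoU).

Molecular formula: C5H6N2S.
DoU = (2C + 2 + N − H − X) / 2, where X is the halogen count and O/S are ignored.
    = (2·5 + 2 + 2 − 6 − 0) / 2 = 8 / 2 = 4.

4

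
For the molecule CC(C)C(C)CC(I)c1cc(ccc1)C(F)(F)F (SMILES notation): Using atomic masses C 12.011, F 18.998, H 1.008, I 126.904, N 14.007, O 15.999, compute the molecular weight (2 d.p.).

First, the molecular formula is C14H18F3I (counting implicit H from valence).
  C: 14 × 12.011 = 168.154
  F: 3 × 18.998 = 56.994
  H: 18 × 1.008 = 18.144
  I: 1 × 126.904 = 126.904
Sum: 14×12.011 + 3×18.998 + 18×1.008 + 1×126.904 = 370.196 → 370.20 g/mol.

370.20 g/mol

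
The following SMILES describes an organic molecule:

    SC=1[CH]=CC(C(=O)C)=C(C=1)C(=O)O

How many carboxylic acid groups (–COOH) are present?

1

The carboxylic acid motif appears at heavy-atom position 11 in the SMILES.
Other groups present: 1 ketone, 1 thiol.
Carboxylic acid count: 1.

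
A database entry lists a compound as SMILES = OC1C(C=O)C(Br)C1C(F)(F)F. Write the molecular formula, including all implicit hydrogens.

Walk through each heavy atom and fill implicit hydrogens from standard valence (C 4, N 3, O 2, S 2, halogen 1):
  atom 1: O, bond orders sum to 1 (valence 2) → 1 H
  atom 2: C, bond orders sum to 3 (valence 4) → 1 H
  atom 3: C, bond orders sum to 3 (valence 4) → 1 H
  atom 4: C, bond orders sum to 3 (valence 4) → 1 H
  atom 5: O, bond orders sum to 2 (valence 2) → 0 H
  atom 6: C, bond orders sum to 3 (valence 4) → 1 H
  atom 7: Br (halogen, monovalent) → 0 H
  atom 8: C, bond orders sum to 3 (valence 4) → 1 H
  atom 9: C, bond orders sum to 4 (valence 4) → 0 H
  atom 10: F (halogen, monovalent) → 0 H
  atom 11: F (halogen, monovalent) → 0 H
  atom 12: F (halogen, monovalent) → 0 H
Totals → C:6, H:6, Br:1, F:3, O:2.
In Hill order: C6H6BrF3O2.

C6H6BrF3O2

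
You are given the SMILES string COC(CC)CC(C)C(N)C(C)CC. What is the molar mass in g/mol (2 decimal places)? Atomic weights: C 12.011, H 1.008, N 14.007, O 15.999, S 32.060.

First, the molecular formula is C12H27NO (counting implicit H from valence).
  C: 12 × 12.011 = 144.132
  H: 27 × 1.008 = 27.216
  N: 1 × 14.007 = 14.007
  O: 1 × 15.999 = 15.999
Sum: 12×12.011 + 27×1.008 + 1×14.007 + 1×15.999 = 201.354 → 201.35 g/mol.

201.35 g/mol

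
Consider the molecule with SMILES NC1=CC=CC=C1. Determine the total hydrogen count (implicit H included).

Walk through each heavy atom and fill implicit hydrogens from standard valence (C 4, N 3, O 2, S 2, halogen 1):
  atom 1: N, bond orders sum to 1 (valence 3) → 2 H
  atom 2: C, bond orders sum to 4 (valence 4) → 0 H
  atom 3: C, bond orders sum to 3 (valence 4) → 1 H
  atom 4: C, bond orders sum to 3 (valence 4) → 1 H
  atom 5: C, bond orders sum to 3 (valence 4) → 1 H
  atom 6: C, bond orders sum to 3 (valence 4) → 1 H
  atom 7: C, bond orders sum to 3 (valence 4) → 1 H
Total hydrogens: 7.

7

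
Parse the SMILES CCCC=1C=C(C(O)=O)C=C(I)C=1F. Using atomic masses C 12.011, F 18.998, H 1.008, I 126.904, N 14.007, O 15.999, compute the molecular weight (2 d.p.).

First, the molecular formula is C10H10FIO2 (counting implicit H from valence).
  C: 10 × 12.011 = 120.110
  F: 1 × 18.998 = 18.998
  H: 10 × 1.008 = 10.080
  I: 1 × 126.904 = 126.904
  O: 2 × 15.999 = 31.998
Sum: 10×12.011 + 1×18.998 + 10×1.008 + 1×126.904 + 2×15.999 = 308.090 → 308.09 g/mol.

308.09 g/mol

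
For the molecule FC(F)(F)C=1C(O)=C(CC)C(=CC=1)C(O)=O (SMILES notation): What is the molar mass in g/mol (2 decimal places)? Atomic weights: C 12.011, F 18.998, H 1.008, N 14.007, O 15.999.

234.17 g/mol

First, the molecular formula is C10H9F3O3 (counting implicit H from valence).
  C: 10 × 12.011 = 120.110
  F: 3 × 18.998 = 56.994
  H: 9 × 1.008 = 9.072
  O: 3 × 15.999 = 47.997
Sum: 10×12.011 + 3×18.998 + 9×1.008 + 3×15.999 = 234.173 → 234.17 g/mol.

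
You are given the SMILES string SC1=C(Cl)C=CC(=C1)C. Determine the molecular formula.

Walk through each heavy atom and fill implicit hydrogens from standard valence (C 4, N 3, O 2, S 2, halogen 1):
  atom 1: S, bond orders sum to 1 (valence 2) → 1 H
  atom 2: C, bond orders sum to 4 (valence 4) → 0 H
  atom 3: C, bond orders sum to 4 (valence 4) → 0 H
  atom 4: Cl (halogen, monovalent) → 0 H
  atom 5: C, bond orders sum to 3 (valence 4) → 1 H
  atom 6: C, bond orders sum to 3 (valence 4) → 1 H
  atom 7: C, bond orders sum to 4 (valence 4) → 0 H
  atom 8: C, bond orders sum to 3 (valence 4) → 1 H
  atom 9: C, bond orders sum to 1 (valence 4) → 3 H
Totals → C:7, H:7, Cl:1, S:1.

C7H7ClS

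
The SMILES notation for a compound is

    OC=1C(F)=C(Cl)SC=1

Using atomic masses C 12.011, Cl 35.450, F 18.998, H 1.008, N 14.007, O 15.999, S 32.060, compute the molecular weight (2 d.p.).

First, the molecular formula is C4H2ClFOS (counting implicit H from valence).
  C: 4 × 12.011 = 48.044
  Cl: 1 × 35.450 = 35.450
  F: 1 × 18.998 = 18.998
  H: 2 × 1.008 = 2.016
  O: 1 × 15.999 = 15.999
  S: 1 × 32.060 = 32.060
Sum: 4×12.011 + 1×35.450 + 1×18.998 + 2×1.008 + 1×15.999 + 1×32.060 = 152.567 → 152.57 g/mol.

152.57 g/mol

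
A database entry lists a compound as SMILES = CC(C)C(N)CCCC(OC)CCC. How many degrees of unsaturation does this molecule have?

0

Degree of unsaturation = (number of rings) + (number of π bonds).
Ring closures in the SMILES: 0.
π bonds: none → 0 DoU from unsaturation.
Total DoU = 0 + 0 = 0.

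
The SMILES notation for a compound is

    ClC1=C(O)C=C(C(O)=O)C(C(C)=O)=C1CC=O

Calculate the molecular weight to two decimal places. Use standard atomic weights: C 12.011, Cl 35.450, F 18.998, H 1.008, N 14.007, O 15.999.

First, the molecular formula is C11H9ClO5 (counting implicit H from valence).
  C: 11 × 12.011 = 132.121
  Cl: 1 × 35.450 = 35.450
  H: 9 × 1.008 = 9.072
  O: 5 × 15.999 = 79.995
Sum: 11×12.011 + 1×35.450 + 9×1.008 + 5×15.999 = 256.638 → 256.64 g/mol.

256.64 g/mol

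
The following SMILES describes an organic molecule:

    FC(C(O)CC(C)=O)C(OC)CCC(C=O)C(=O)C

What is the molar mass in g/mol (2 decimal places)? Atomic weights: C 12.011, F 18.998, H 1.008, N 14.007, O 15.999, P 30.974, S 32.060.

276.30 g/mol

First, the molecular formula is C13H21FO5 (counting implicit H from valence).
  C: 13 × 12.011 = 156.143
  F: 1 × 18.998 = 18.998
  H: 21 × 1.008 = 21.168
  O: 5 × 15.999 = 79.995
Sum: 13×12.011 + 1×18.998 + 21×1.008 + 5×15.999 = 276.304 → 276.30 g/mol.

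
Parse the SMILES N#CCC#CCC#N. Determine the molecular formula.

Walk through each heavy atom and fill implicit hydrogens from standard valence (C 4, N 3, O 2, S 2, halogen 1):
  atom 1: N, bond orders sum to 3 (valence 3) → 0 H
  atom 2: C, bond orders sum to 4 (valence 4) → 0 H
  atom 3: C, bond orders sum to 2 (valence 4) → 2 H
  atom 4: C, bond orders sum to 4 (valence 4) → 0 H
  atom 5: C, bond orders sum to 4 (valence 4) → 0 H
  atom 6: C, bond orders sum to 2 (valence 4) → 2 H
  atom 7: C, bond orders sum to 4 (valence 4) → 0 H
  atom 8: N, bond orders sum to 3 (valence 3) → 0 H
Totals → C:6, H:4, N:2.
In Hill order: C6H4N2.

C6H4N2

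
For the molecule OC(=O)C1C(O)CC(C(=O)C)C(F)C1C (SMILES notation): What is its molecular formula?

Walk through each heavy atom and fill implicit hydrogens from standard valence (C 4, N 3, O 2, S 2, halogen 1):
  atom 1: O, bond orders sum to 1 (valence 2) → 1 H
  atom 2: C, bond orders sum to 4 (valence 4) → 0 H
  atom 3: O, bond orders sum to 2 (valence 2) → 0 H
  atom 4: C, bond orders sum to 3 (valence 4) → 1 H
  atom 5: C, bond orders sum to 3 (valence 4) → 1 H
  atom 6: O, bond orders sum to 1 (valence 2) → 1 H
  atom 7: C, bond orders sum to 2 (valence 4) → 2 H
  atom 8: C, bond orders sum to 3 (valence 4) → 1 H
  atom 9: C, bond orders sum to 4 (valence 4) → 0 H
  atom 10: O, bond orders sum to 2 (valence 2) → 0 H
  atom 11: C, bond orders sum to 1 (valence 4) → 3 H
  atom 12: C, bond orders sum to 3 (valence 4) → 1 H
  atom 13: F (halogen, monovalent) → 0 H
  atom 14: C, bond orders sum to 3 (valence 4) → 1 H
  atom 15: C, bond orders sum to 1 (valence 4) → 3 H
Totals → C:10, H:15, F:1, O:4.
In Hill order: C10H15FO4.

C10H15FO4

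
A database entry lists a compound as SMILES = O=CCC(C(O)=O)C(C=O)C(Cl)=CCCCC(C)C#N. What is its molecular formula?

C14H18ClNO4

Walk through each heavy atom and fill implicit hydrogens from standard valence (C 4, N 3, O 2, S 2, halogen 1):
  atom 1: O, bond orders sum to 2 (valence 2) → 0 H
  atom 2: C, bond orders sum to 3 (valence 4) → 1 H
  atom 3: C, bond orders sum to 2 (valence 4) → 2 H
  atom 4: C, bond orders sum to 3 (valence 4) → 1 H
  atom 5: C, bond orders sum to 4 (valence 4) → 0 H
  atom 6: O, bond orders sum to 1 (valence 2) → 1 H
  atom 7: O, bond orders sum to 2 (valence 2) → 0 H
  atom 8: C, bond orders sum to 3 (valence 4) → 1 H
  atom 9: C, bond orders sum to 3 (valence 4) → 1 H
  atom 10: O, bond orders sum to 2 (valence 2) → 0 H
  atom 11: C, bond orders sum to 4 (valence 4) → 0 H
  atom 12: Cl (halogen, monovalent) → 0 H
  atom 13: C, bond orders sum to 3 (valence 4) → 1 H
  atom 14: C, bond orders sum to 2 (valence 4) → 2 H
  atom 15: C, bond orders sum to 2 (valence 4) → 2 H
  atom 16: C, bond orders sum to 2 (valence 4) → 2 H
  atom 17: C, bond orders sum to 3 (valence 4) → 1 H
  atom 18: C, bond orders sum to 1 (valence 4) → 3 H
  atom 19: C, bond orders sum to 4 (valence 4) → 0 H
  atom 20: N, bond orders sum to 3 (valence 3) → 0 H
Totals → C:14, H:18, Cl:1, N:1, O:4.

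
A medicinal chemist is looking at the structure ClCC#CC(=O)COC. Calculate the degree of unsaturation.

3

Molecular formula: C6H7ClO2.
DoU = (2C + 2 + N − H − X) / 2, where X is the halogen count and O/S are ignored.
    = (2·6 + 2 + 0 − 7 − 1) / 2 = 6 / 2 = 3.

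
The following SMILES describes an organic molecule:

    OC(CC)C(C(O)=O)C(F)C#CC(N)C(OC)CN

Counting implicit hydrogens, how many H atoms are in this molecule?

21

Walk through each heavy atom and fill implicit hydrogens from standard valence (C 4, N 3, O 2, S 2, halogen 1):
  atom 1: O, bond orders sum to 1 (valence 2) → 1 H
  atom 2: C, bond orders sum to 3 (valence 4) → 1 H
  atom 3: C, bond orders sum to 2 (valence 4) → 2 H
  atom 4: C, bond orders sum to 1 (valence 4) → 3 H
  atom 5: C, bond orders sum to 3 (valence 4) → 1 H
  atom 6: C, bond orders sum to 4 (valence 4) → 0 H
  atom 7: O, bond orders sum to 1 (valence 2) → 1 H
  atom 8: O, bond orders sum to 2 (valence 2) → 0 H
  atom 9: C, bond orders sum to 3 (valence 4) → 1 H
  atom 10: F (halogen, monovalent) → 0 H
  atom 11: C, bond orders sum to 4 (valence 4) → 0 H
  atom 12: C, bond orders sum to 4 (valence 4) → 0 H
  atom 13: C, bond orders sum to 3 (valence 4) → 1 H
  atom 14: N, bond orders sum to 1 (valence 3) → 2 H
  atom 15: C, bond orders sum to 3 (valence 4) → 1 H
  atom 16: O, bond orders sum to 2 (valence 2) → 0 H
  atom 17: C, bond orders sum to 1 (valence 4) → 3 H
  atom 18: C, bond orders sum to 2 (valence 4) → 2 H
  atom 19: N, bond orders sum to 1 (valence 3) → 2 H
Total hydrogens: 21.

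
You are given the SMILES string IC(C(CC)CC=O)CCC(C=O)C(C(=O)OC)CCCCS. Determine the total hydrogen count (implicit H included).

29

Walk through each heavy atom and fill implicit hydrogens from standard valence (C 4, N 3, O 2, S 2, halogen 1):
  atom 1: I (halogen, monovalent) → 0 H
  atom 2: C, bond orders sum to 3 (valence 4) → 1 H
  atom 3: C, bond orders sum to 3 (valence 4) → 1 H
  atom 4: C, bond orders sum to 2 (valence 4) → 2 H
  atom 5: C, bond orders sum to 1 (valence 4) → 3 H
  atom 6: C, bond orders sum to 2 (valence 4) → 2 H
  atom 7: C, bond orders sum to 3 (valence 4) → 1 H
  atom 8: O, bond orders sum to 2 (valence 2) → 0 H
  atom 9: C, bond orders sum to 2 (valence 4) → 2 H
  atom 10: C, bond orders sum to 2 (valence 4) → 2 H
  atom 11: C, bond orders sum to 3 (valence 4) → 1 H
  atom 12: C, bond orders sum to 3 (valence 4) → 1 H
  atom 13: O, bond orders sum to 2 (valence 2) → 0 H
  atom 14: C, bond orders sum to 3 (valence 4) → 1 H
  atom 15: C, bond orders sum to 4 (valence 4) → 0 H
  atom 16: O, bond orders sum to 2 (valence 2) → 0 H
  atom 17: O, bond orders sum to 2 (valence 2) → 0 H
  atom 18: C, bond orders sum to 1 (valence 4) → 3 H
  atom 19: C, bond orders sum to 2 (valence 4) → 2 H
  atom 20: C, bond orders sum to 2 (valence 4) → 2 H
  atom 21: C, bond orders sum to 2 (valence 4) → 2 H
  atom 22: C, bond orders sum to 2 (valence 4) → 2 H
  atom 23: S, bond orders sum to 1 (valence 2) → 1 H
Total hydrogens: 29.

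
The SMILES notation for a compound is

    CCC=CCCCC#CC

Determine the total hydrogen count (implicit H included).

Walk through each heavy atom and fill implicit hydrogens from standard valence (C 4, N 3, O 2, S 2, halogen 1):
  atom 1: C, bond orders sum to 1 (valence 4) → 3 H
  atom 2: C, bond orders sum to 2 (valence 4) → 2 H
  atom 3: C, bond orders sum to 3 (valence 4) → 1 H
  atom 4: C, bond orders sum to 3 (valence 4) → 1 H
  atom 5: C, bond orders sum to 2 (valence 4) → 2 H
  atom 6: C, bond orders sum to 2 (valence 4) → 2 H
  atom 7: C, bond orders sum to 2 (valence 4) → 2 H
  atom 8: C, bond orders sum to 4 (valence 4) → 0 H
  atom 9: C, bond orders sum to 4 (valence 4) → 0 H
  atom 10: C, bond orders sum to 1 (valence 4) → 3 H
Total hydrogens: 16.

16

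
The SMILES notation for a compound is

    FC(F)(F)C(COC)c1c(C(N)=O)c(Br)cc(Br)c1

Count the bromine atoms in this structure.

Scan the SMILES for Br atoms (remember two-letter symbols like Cl and Br are single atoms).
Bromine count: 2.

2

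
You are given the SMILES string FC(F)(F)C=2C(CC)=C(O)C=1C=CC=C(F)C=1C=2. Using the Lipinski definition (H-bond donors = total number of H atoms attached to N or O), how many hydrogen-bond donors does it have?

Donors: find every N or O and count the H atoms it carries.
  atom 10 (O): bond orders sum to 1 → 1 H
Lipinski HBD = 1.

1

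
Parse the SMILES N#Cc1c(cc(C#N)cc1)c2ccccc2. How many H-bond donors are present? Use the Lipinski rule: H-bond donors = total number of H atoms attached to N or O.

Donors: find every N or O and count the H atoms it carries.
  atom 1 (N): bond orders sum to 3 → 0 H
  atom 8 (N): bond orders sum to 3 → 0 H
Lipinski HBD = 0.

0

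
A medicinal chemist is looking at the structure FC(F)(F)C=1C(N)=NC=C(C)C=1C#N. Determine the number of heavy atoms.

14

Every atom symbol written in the SMILES (organic subset) is one heavy atom; implicit H are not written.
Heavy atoms by element → C:8, F:3, N:3.
Total: 14.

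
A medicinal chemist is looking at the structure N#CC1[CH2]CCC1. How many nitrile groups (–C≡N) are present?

1

The nitrile motif appears at heavy-atom position 2 in the SMILES.
Nitrile count: 1.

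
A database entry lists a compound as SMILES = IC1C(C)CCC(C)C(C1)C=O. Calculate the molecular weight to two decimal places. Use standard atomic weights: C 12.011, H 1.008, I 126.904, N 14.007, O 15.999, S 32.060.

First, the molecular formula is C10H17IO (counting implicit H from valence).
  C: 10 × 12.011 = 120.110
  H: 17 × 1.008 = 17.136
  I: 1 × 126.904 = 126.904
  O: 1 × 15.999 = 15.999
Sum: 10×12.011 + 17×1.008 + 1×126.904 + 1×15.999 = 280.149 → 280.15 g/mol.

280.15 g/mol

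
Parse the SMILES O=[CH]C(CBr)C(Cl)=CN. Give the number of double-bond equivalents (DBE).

Degree of unsaturation = (number of rings) + (number of π bonds).
Ring closures in the SMILES: 0.
π bonds: 2 double bonds (each 1 DoU) → 2 DoU from unsaturation.
Total DoU = 0 + 2 = 2.

2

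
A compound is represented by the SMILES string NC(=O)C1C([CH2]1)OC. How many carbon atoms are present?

Count every carbon token in the SMILES (each C, including those in ring-closure positions and inside branches).
Carbon count: 5.

5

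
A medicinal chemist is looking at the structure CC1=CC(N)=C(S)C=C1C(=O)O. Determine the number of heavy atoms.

12

Every atom symbol written in the SMILES (organic subset) is one heavy atom; implicit H are not written.
Heavy atoms by element → C:8, N:1, O:2, S:1.
Total: 12.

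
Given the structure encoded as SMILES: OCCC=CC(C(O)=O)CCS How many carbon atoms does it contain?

8

Count every carbon token in the SMILES (each C, including those in ring-closure positions and inside branches).
Carbon count: 8.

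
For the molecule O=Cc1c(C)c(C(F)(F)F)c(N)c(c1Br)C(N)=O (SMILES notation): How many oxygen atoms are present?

Scan the SMILES for O atoms (remember two-letter symbols like Cl and Br are single atoms).
Oxygen count: 2.

2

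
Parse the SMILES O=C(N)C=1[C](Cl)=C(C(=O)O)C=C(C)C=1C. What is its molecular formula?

C10H10ClNO3

Walk through each heavy atom and fill implicit hydrogens from standard valence (C 4, N 3, O 2, S 2, halogen 1):
  atom 1: O, bond orders sum to 2 (valence 2) → 0 H
  atom 2: C, bond orders sum to 4 (valence 4) → 0 H
  atom 3: N, bond orders sum to 1 (valence 3) → 2 H
  atom 4: C, bond orders sum to 4 (valence 4) → 0 H
  atom 5: C with explicit H count 0
  atom 6: Cl (halogen, monovalent) → 0 H
  atom 7: C, bond orders sum to 4 (valence 4) → 0 H
  atom 8: C, bond orders sum to 4 (valence 4) → 0 H
  atom 9: O, bond orders sum to 2 (valence 2) → 0 H
  atom 10: O, bond orders sum to 1 (valence 2) → 1 H
  atom 11: C, bond orders sum to 3 (valence 4) → 1 H
  atom 12: C, bond orders sum to 4 (valence 4) → 0 H
  atom 13: C, bond orders sum to 1 (valence 4) → 3 H
  atom 14: C, bond orders sum to 4 (valence 4) → 0 H
  atom 15: C, bond orders sum to 1 (valence 4) → 3 H
Totals → C:10, H:10, Cl:1, N:1, O:3.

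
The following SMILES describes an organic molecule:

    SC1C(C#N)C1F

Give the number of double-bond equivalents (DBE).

3

Degree of unsaturation = (number of rings) + (number of π bonds).
Ring closures in the SMILES: 1.
π bonds: 1 triple bond (each 2 DoU) → 2 DoU from unsaturation.
Total DoU = 1 + 2 = 3.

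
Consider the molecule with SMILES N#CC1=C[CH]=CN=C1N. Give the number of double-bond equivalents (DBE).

6

Molecular formula: C6H5N3.
DoU = (2C + 2 + N − H − X) / 2, where X is the halogen count and O/S are ignored.
    = (2·6 + 2 + 3 − 5 − 0) / 2 = 12 / 2 = 6.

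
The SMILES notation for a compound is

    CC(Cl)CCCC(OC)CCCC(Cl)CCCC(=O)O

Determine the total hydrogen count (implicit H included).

Walk through each heavy atom and fill implicit hydrogens from standard valence (C 4, N 3, O 2, S 2, halogen 1):
  atom 1: C, bond orders sum to 1 (valence 4) → 3 H
  atom 2: C, bond orders sum to 3 (valence 4) → 1 H
  atom 3: Cl (halogen, monovalent) → 0 H
  atom 4: C, bond orders sum to 2 (valence 4) → 2 H
  atom 5: C, bond orders sum to 2 (valence 4) → 2 H
  atom 6: C, bond orders sum to 2 (valence 4) → 2 H
  atom 7: C, bond orders sum to 3 (valence 4) → 1 H
  atom 8: O, bond orders sum to 2 (valence 2) → 0 H
  atom 9: C, bond orders sum to 1 (valence 4) → 3 H
  atom 10: C, bond orders sum to 2 (valence 4) → 2 H
  atom 11: C, bond orders sum to 2 (valence 4) → 2 H
  atom 12: C, bond orders sum to 2 (valence 4) → 2 H
  atom 13: C, bond orders sum to 3 (valence 4) → 1 H
  atom 14: Cl (halogen, monovalent) → 0 H
  atom 15: C, bond orders sum to 2 (valence 4) → 2 H
  atom 16: C, bond orders sum to 2 (valence 4) → 2 H
  atom 17: C, bond orders sum to 2 (valence 4) → 2 H
  atom 18: C, bond orders sum to 4 (valence 4) → 0 H
  atom 19: O, bond orders sum to 2 (valence 2) → 0 H
  atom 20: O, bond orders sum to 1 (valence 2) → 1 H
Total hydrogens: 28.

28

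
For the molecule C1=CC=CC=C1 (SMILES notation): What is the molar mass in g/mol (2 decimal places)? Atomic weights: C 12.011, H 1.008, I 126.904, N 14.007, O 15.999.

78.11 g/mol

First, the molecular formula is C6H6 (counting implicit H from valence).
  C: 6 × 12.011 = 72.066
  H: 6 × 1.008 = 6.048
Sum: 6×12.011 + 6×1.008 = 78.114 → 78.11 g/mol.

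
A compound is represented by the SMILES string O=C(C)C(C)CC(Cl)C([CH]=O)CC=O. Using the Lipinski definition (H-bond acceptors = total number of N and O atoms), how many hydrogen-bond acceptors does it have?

N atoms: 0; O atoms: 3.
Lipinski HBA = 0 + 3 = 3.

3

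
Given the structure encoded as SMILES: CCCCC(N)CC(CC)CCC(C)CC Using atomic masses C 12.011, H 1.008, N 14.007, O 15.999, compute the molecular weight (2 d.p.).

227.44 g/mol

First, the molecular formula is C15H33N (counting implicit H from valence).
  C: 15 × 12.011 = 180.165
  H: 33 × 1.008 = 33.264
  N: 1 × 14.007 = 14.007
Sum: 15×12.011 + 33×1.008 + 1×14.007 = 227.436 → 227.44 g/mol.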